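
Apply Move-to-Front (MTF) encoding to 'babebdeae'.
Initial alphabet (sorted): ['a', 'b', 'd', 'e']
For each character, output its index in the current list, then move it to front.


MTF encoding:
'b': index 1 in ['a', 'b', 'd', 'e'] -> ['b', 'a', 'd', 'e']
'a': index 1 in ['b', 'a', 'd', 'e'] -> ['a', 'b', 'd', 'e']
'b': index 1 in ['a', 'b', 'd', 'e'] -> ['b', 'a', 'd', 'e']
'e': index 3 in ['b', 'a', 'd', 'e'] -> ['e', 'b', 'a', 'd']
'b': index 1 in ['e', 'b', 'a', 'd'] -> ['b', 'e', 'a', 'd']
'd': index 3 in ['b', 'e', 'a', 'd'] -> ['d', 'b', 'e', 'a']
'e': index 2 in ['d', 'b', 'e', 'a'] -> ['e', 'd', 'b', 'a']
'a': index 3 in ['e', 'd', 'b', 'a'] -> ['a', 'e', 'd', 'b']
'e': index 1 in ['a', 'e', 'd', 'b'] -> ['e', 'a', 'd', 'b']


Output: [1, 1, 1, 3, 1, 3, 2, 3, 1]


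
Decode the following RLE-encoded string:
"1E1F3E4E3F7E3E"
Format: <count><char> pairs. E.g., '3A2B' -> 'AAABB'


Expanding each <count><char> pair:
  1E -> 'E'
  1F -> 'F'
  3E -> 'EEE'
  4E -> 'EEEE'
  3F -> 'FFF'
  7E -> 'EEEEEEE'
  3E -> 'EEE'

Decoded = EFEEEEEEEFFFEEEEEEEEEE


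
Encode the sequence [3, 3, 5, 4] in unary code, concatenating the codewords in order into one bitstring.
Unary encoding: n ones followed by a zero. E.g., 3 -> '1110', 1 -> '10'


Encode each number as n ones followed by a terminating 0:
  3 -> 1110 (4 bits)
  3 -> 1110 (4 bits)
  5 -> 111110 (6 bits)
  4 -> 11110 (5 bits)
Total length = 4 + 4 + 6 + 5 = 19 bits.

Unary([3, 3, 5, 4]) = 1110111011111011110 (19 bits)


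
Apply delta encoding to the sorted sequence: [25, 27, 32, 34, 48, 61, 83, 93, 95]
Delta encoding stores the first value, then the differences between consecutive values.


First value: 25
Deltas:
  27 - 25 = 2
  32 - 27 = 5
  34 - 32 = 2
  48 - 34 = 14
  61 - 48 = 13
  83 - 61 = 22
  93 - 83 = 10
  95 - 93 = 2


Delta encoded: [25, 2, 5, 2, 14, 13, 22, 10, 2]


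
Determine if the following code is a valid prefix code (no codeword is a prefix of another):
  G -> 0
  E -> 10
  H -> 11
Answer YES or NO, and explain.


Checking each pair (does one codeword prefix another?):
  G='0' vs E='10': no prefix
  G='0' vs H='11': no prefix
  E='10' vs G='0': no prefix
  E='10' vs H='11': no prefix
  H='11' vs G='0': no prefix
  H='11' vs E='10': no prefix
No violation found over all pairs.

YES -- this is a valid prefix code. No codeword is a prefix of any other codeword.


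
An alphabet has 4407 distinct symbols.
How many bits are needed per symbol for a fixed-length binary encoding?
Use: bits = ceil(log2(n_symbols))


log2(4407) = 12.1056
Bracket: 2^12 = 4096 < 4407 <= 2^13 = 8192
So ceil(log2(4407)) = 13

bits = ceil(log2(4407)) = ceil(12.1056) = 13 bits


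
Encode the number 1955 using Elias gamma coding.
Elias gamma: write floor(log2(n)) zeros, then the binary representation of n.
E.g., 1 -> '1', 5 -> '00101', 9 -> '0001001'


num_bits = floor(log2(1955)) + 1 = 11
leading_zeros = num_bits - 1 = 10
binary(1955) = 11110100011

Elias gamma(1955) = '0000000000' + '11110100011' = 000000000011110100011 (21 bits)


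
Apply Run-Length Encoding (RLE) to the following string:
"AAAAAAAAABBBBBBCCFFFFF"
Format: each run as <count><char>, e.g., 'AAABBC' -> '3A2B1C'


Scanning runs left to right:
  i=0: run of 'A' x 9 -> '9A'
  i=9: run of 'B' x 6 -> '6B'
  i=15: run of 'C' x 2 -> '2C'
  i=17: run of 'F' x 5 -> '5F'

RLE = 9A6B2C5F


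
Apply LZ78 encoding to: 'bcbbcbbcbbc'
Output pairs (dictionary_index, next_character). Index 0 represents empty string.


LZ78 encoding steps:
Dictionary: {0: ''}
Step 1: w='' (idx 0), next='b' -> output (0, 'b'), add 'b' as idx 1
Step 2: w='' (idx 0), next='c' -> output (0, 'c'), add 'c' as idx 2
Step 3: w='b' (idx 1), next='b' -> output (1, 'b'), add 'bb' as idx 3
Step 4: w='c' (idx 2), next='b' -> output (2, 'b'), add 'cb' as idx 4
Step 5: w='b' (idx 1), next='c' -> output (1, 'c'), add 'bc' as idx 5
Step 6: w='bb' (idx 3), next='c' -> output (3, 'c'), add 'bbc' as idx 6


Encoded: [(0, 'b'), (0, 'c'), (1, 'b'), (2, 'b'), (1, 'c'), (3, 'c')]


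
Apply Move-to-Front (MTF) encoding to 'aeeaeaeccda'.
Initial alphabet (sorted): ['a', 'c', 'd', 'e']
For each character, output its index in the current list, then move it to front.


MTF encoding:
'a': index 0 in ['a', 'c', 'd', 'e'] -> ['a', 'c', 'd', 'e']
'e': index 3 in ['a', 'c', 'd', 'e'] -> ['e', 'a', 'c', 'd']
'e': index 0 in ['e', 'a', 'c', 'd'] -> ['e', 'a', 'c', 'd']
'a': index 1 in ['e', 'a', 'c', 'd'] -> ['a', 'e', 'c', 'd']
'e': index 1 in ['a', 'e', 'c', 'd'] -> ['e', 'a', 'c', 'd']
'a': index 1 in ['e', 'a', 'c', 'd'] -> ['a', 'e', 'c', 'd']
'e': index 1 in ['a', 'e', 'c', 'd'] -> ['e', 'a', 'c', 'd']
'c': index 2 in ['e', 'a', 'c', 'd'] -> ['c', 'e', 'a', 'd']
'c': index 0 in ['c', 'e', 'a', 'd'] -> ['c', 'e', 'a', 'd']
'd': index 3 in ['c', 'e', 'a', 'd'] -> ['d', 'c', 'e', 'a']
'a': index 3 in ['d', 'c', 'e', 'a'] -> ['a', 'd', 'c', 'e']


Output: [0, 3, 0, 1, 1, 1, 1, 2, 0, 3, 3]


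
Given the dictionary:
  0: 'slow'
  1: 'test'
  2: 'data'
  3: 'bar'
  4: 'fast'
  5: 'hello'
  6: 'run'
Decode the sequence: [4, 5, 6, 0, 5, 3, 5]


Look up each index in the dictionary:
  4 -> 'fast'
  5 -> 'hello'
  6 -> 'run'
  0 -> 'slow'
  5 -> 'hello'
  3 -> 'bar'
  5 -> 'hello'

Decoded: "fast hello run slow hello bar hello"


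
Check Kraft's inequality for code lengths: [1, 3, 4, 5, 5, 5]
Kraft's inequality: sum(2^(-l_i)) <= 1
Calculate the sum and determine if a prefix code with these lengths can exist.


Sum = 2^(-1) + 2^(-3) + 2^(-4) + 2^(-5) + 2^(-5) + 2^(-5)
    = 0.5 + 0.125 + 0.0625 + 0.03125 + 0.03125 + 0.03125
    = 25/32 = 0.78125
Since 0.78125 <= 1, Kraft's inequality IS satisfied.
A prefix code with these lengths CAN exist.

Kraft sum = 0.78125. Satisfied.


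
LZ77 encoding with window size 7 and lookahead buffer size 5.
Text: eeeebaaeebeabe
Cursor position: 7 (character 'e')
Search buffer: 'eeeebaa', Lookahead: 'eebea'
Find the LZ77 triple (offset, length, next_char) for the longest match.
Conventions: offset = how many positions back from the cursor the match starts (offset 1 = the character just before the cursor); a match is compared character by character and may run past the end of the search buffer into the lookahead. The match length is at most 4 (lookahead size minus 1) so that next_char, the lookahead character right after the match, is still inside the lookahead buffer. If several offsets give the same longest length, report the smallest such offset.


Try each offset into the search buffer:
  offset=1 (pos 6, char 'a'): match length 0
  offset=2 (pos 5, char 'a'): match length 0
  offset=3 (pos 4, char 'b'): match length 0
  offset=4 (pos 3, char 'e'): match length 1
  offset=5 (pos 2, char 'e'): match length 3
  offset=6 (pos 1, char 'e'): match length 2
  offset=7 (pos 0, char 'e'): match length 2
Longest match has length 3 at offset 5.
next_char = character at position 7 + 3 = 10 -> 'e'

Best match: offset=5, length=3 (matching 'eeb' starting at position 2)
LZ77 triple: (5, 3, 'e')


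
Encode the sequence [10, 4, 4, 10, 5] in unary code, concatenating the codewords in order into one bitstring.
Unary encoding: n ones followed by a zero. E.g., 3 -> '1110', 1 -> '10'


Encode each number as n ones followed by a terminating 0:
  10 -> 11111111110 (11 bits)
  4 -> 11110 (5 bits)
  4 -> 11110 (5 bits)
  10 -> 11111111110 (11 bits)
  5 -> 111110 (6 bits)
Total length = 11 + 5 + 5 + 11 + 6 = 38 bits.

Unary([10, 4, 4, 10, 5]) = 11111111110111101111011111111110111110 (38 bits)


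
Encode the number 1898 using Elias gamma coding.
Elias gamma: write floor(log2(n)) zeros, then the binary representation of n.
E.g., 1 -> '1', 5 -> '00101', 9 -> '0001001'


num_bits = floor(log2(1898)) + 1 = 11
leading_zeros = num_bits - 1 = 10
binary(1898) = 11101101010

Elias gamma(1898) = '0000000000' + '11101101010' = 000000000011101101010 (21 bits)


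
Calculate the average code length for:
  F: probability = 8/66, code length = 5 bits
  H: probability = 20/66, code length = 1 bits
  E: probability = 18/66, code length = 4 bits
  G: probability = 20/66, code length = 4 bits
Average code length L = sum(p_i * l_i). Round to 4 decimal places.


Weighted contributions p_i * l_i:
  F: (8/66) * 5 = 40/66
  H: (20/66) * 1 = 20/66
  E: (18/66) * 4 = 72/66
  G: (20/66) * 4 = 80/66
Sum = (40 + 20 + 72 + 80)/66 = 212/66

L = 212/66 = 3.2121 bits/symbol


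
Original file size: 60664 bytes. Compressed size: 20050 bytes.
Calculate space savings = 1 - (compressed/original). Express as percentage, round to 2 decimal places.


ratio = compressed/original = 20050/60664 = 0.330509
savings = 1 - ratio = 1 - 0.330509 = 0.669491
as a percentage: 0.669491 * 100 = 66.95%

Space savings = 1 - 20050/60664 = 66.95%


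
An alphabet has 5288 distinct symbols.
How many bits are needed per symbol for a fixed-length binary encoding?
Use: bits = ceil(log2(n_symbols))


log2(5288) = 12.3685
Bracket: 2^12 = 4096 < 5288 <= 2^13 = 8192
So ceil(log2(5288)) = 13

bits = ceil(log2(5288)) = ceil(12.3685) = 13 bits


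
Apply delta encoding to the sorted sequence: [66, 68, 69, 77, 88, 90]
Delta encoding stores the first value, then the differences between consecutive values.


First value: 66
Deltas:
  68 - 66 = 2
  69 - 68 = 1
  77 - 69 = 8
  88 - 77 = 11
  90 - 88 = 2


Delta encoded: [66, 2, 1, 8, 11, 2]


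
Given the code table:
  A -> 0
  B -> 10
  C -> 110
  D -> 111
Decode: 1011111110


Decoding:
10 -> B
111 -> D
111 -> D
10 -> B


Result: BDDB


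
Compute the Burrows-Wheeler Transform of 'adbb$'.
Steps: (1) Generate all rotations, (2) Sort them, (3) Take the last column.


Rotations (sorted):
  0: $adbb -> last char: b
  1: adbb$ -> last char: $
  2: b$adb -> last char: b
  3: bb$ad -> last char: d
  4: dbb$a -> last char: a


BWT = b$bda


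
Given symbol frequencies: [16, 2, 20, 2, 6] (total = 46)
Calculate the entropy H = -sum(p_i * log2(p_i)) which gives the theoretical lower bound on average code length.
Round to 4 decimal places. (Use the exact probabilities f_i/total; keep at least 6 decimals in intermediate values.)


Per-symbol terms -p_i * log2(p_i) with p_i = f_i/46:
  p = 16/46 = 0.347826: log2(p) = -1.523562, -p*log2(p) = 0.529935
  p = 2/46 = 0.043478: log2(p) = -4.523562, -p*log2(p) = 0.196677
  p = 20/46 = 0.434783: log2(p) = -1.201634, -p*log2(p) = 0.522450
  p = 2/46 = 0.043478: log2(p) = -4.523562, -p*log2(p) = 0.196677
  p = 6/46 = 0.130435: log2(p) = -2.938599, -p*log2(p) = 0.383296
H = 0.529935 + 0.196677 + 0.522450 + 0.196677 + 0.383296 = 1.829035

H = 1.829 bits/symbol


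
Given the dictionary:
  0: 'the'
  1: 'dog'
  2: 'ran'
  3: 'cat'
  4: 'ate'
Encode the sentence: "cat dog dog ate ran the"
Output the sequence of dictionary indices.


Look up each word in the dictionary:
  'cat' -> 3
  'dog' -> 1
  'dog' -> 1
  'ate' -> 4
  'ran' -> 2
  'the' -> 0

Encoded: [3, 1, 1, 4, 2, 0]


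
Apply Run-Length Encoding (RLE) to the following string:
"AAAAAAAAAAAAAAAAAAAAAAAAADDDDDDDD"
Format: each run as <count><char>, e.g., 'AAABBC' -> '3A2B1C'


Scanning runs left to right:
  i=0: run of 'A' x 25 -> '25A'
  i=25: run of 'D' x 8 -> '8D'

RLE = 25A8D


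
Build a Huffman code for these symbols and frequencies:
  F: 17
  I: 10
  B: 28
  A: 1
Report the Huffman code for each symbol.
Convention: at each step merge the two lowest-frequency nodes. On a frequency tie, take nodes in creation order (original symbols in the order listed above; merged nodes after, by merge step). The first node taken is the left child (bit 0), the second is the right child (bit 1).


Huffman tree construction:
Step 1: Merge A(1) + I(10) = 11
Step 2: Merge (A+I)(11) + F(17) = 28
Step 3: Merge B(28) + ((A+I)+F)(28) = 56
Read each symbol's code off the tree from the root (left child = 0, right child = 1).

Codes:
  F: 11 (length 2)
  I: 101 (length 3)
  B: 0 (length 1)
  A: 100 (length 3)
Average code length: 95/56 = 1.6964 bits/symbol


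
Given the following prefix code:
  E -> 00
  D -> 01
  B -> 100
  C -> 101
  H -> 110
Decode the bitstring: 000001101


Decoding step by step:
Bits 00 -> E
Bits 00 -> E
Bits 01 -> D
Bits 101 -> C


Decoded message: EEDC


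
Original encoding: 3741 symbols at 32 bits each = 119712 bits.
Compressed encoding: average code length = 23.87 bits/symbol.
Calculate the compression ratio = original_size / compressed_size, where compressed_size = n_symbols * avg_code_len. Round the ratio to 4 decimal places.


original_size = n_symbols * orig_bits = 3741 * 32 = 119712 bits
compressed_size = n_symbols * avg_code_len = 3741 * 23.87 = 89297.67 bits
ratio = original_size / compressed_size = 119712 / 89297.67 = 1.3406

Compression ratio = 1.3406


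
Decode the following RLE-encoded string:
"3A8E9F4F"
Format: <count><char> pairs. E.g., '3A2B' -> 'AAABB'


Expanding each <count><char> pair:
  3A -> 'AAA'
  8E -> 'EEEEEEEE'
  9F -> 'FFFFFFFFF'
  4F -> 'FFFF'

Decoded = AAAEEEEEEEEFFFFFFFFFFFFF


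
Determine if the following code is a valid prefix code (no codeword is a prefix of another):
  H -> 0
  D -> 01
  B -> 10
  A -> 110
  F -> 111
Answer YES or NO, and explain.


Checking each pair (does one codeword prefix another?):
  H='0' vs D='01': prefix -- VIOLATION

NO -- this is NOT a valid prefix code. H (0) is a prefix of D (01).


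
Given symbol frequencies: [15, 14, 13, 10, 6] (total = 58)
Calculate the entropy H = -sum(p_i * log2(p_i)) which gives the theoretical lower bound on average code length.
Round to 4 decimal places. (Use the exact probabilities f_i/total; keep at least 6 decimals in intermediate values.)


Per-symbol terms -p_i * log2(p_i) with p_i = f_i/58:
  p = 15/58 = 0.258621: log2(p) = -1.951090, -p*log2(p) = 0.504592
  p = 14/58 = 0.241379: log2(p) = -2.050626, -p*log2(p) = 0.494979
  p = 13/58 = 0.224138: log2(p) = -2.157541, -p*log2(p) = 0.483587
  p = 10/58 = 0.172414: log2(p) = -2.536053, -p*log2(p) = 0.437251
  p = 6/58 = 0.103448: log2(p) = -3.273018, -p*log2(p) = 0.338588
H = 0.504592 + 0.494979 + 0.483587 + 0.437251 + 0.338588 = 2.258997

H = 2.259 bits/symbol


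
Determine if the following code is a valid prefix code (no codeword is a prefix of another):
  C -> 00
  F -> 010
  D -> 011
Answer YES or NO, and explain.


Checking each pair (does one codeword prefix another?):
  C='00' vs F='010': no prefix
  C='00' vs D='011': no prefix
  F='010' vs C='00': no prefix
  F='010' vs D='011': no prefix
  D='011' vs C='00': no prefix
  D='011' vs F='010': no prefix
No violation found over all pairs.

YES -- this is a valid prefix code. No codeword is a prefix of any other codeword.


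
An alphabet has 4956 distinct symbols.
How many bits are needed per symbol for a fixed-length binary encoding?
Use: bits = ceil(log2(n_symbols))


log2(4956) = 12.275
Bracket: 2^12 = 4096 < 4956 <= 2^13 = 8192
So ceil(log2(4956)) = 13

bits = ceil(log2(4956)) = ceil(12.275) = 13 bits


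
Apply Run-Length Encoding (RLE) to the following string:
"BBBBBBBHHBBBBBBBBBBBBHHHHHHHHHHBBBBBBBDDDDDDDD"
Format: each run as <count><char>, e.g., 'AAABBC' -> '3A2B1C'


Scanning runs left to right:
  i=0: run of 'B' x 7 -> '7B'
  i=7: run of 'H' x 2 -> '2H'
  i=9: run of 'B' x 12 -> '12B'
  i=21: run of 'H' x 10 -> '10H'
  i=31: run of 'B' x 7 -> '7B'
  i=38: run of 'D' x 8 -> '8D'

RLE = 7B2H12B10H7B8D


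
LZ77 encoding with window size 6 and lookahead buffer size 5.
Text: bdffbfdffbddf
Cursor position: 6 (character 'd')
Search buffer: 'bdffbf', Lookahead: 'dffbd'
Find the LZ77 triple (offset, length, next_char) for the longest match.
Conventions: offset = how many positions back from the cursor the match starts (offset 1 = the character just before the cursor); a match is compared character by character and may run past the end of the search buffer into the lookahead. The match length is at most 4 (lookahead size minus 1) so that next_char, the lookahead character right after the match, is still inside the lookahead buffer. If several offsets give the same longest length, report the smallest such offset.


Try each offset into the search buffer:
  offset=1 (pos 5, char 'f'): match length 0
  offset=2 (pos 4, char 'b'): match length 0
  offset=3 (pos 3, char 'f'): match length 0
  offset=4 (pos 2, char 'f'): match length 0
  offset=5 (pos 1, char 'd'): match length 4
  offset=6 (pos 0, char 'b'): match length 0
Longest match has length 4 at offset 5.
next_char = character at position 6 + 4 = 10 -> 'd'

Best match: offset=5, length=4 (matching 'dffb' starting at position 1)
LZ77 triple: (5, 4, 'd')


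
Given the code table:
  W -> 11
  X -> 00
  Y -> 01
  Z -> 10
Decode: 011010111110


Decoding:
01 -> Y
10 -> Z
10 -> Z
11 -> W
11 -> W
10 -> Z


Result: YZZWWZ


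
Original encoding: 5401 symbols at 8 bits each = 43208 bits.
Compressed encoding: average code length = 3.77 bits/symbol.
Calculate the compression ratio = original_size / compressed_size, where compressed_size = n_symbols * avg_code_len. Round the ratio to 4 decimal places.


original_size = n_symbols * orig_bits = 5401 * 8 = 43208 bits
compressed_size = n_symbols * avg_code_len = 5401 * 3.77 = 20361.77 bits
ratio = original_size / compressed_size = 43208 / 20361.77 = 2.122

Compression ratio = 2.122


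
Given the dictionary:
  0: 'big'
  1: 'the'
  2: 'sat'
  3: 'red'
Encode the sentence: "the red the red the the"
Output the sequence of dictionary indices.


Look up each word in the dictionary:
  'the' -> 1
  'red' -> 3
  'the' -> 1
  'red' -> 3
  'the' -> 1
  'the' -> 1

Encoded: [1, 3, 1, 3, 1, 1]


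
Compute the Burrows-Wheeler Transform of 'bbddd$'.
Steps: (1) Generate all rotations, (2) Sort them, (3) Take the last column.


Rotations (sorted):
  0: $bbddd -> last char: d
  1: bbddd$ -> last char: $
  2: bddd$b -> last char: b
  3: d$bbdd -> last char: d
  4: dd$bbd -> last char: d
  5: ddd$bb -> last char: b


BWT = d$bddb


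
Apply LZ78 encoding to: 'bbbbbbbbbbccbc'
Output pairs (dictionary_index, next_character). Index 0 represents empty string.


LZ78 encoding steps:
Dictionary: {0: ''}
Step 1: w='' (idx 0), next='b' -> output (0, 'b'), add 'b' as idx 1
Step 2: w='b' (idx 1), next='b' -> output (1, 'b'), add 'bb' as idx 2
Step 3: w='bb' (idx 2), next='b' -> output (2, 'b'), add 'bbb' as idx 3
Step 4: w='bbb' (idx 3), next='b' -> output (3, 'b'), add 'bbbb' as idx 4
Step 5: w='' (idx 0), next='c' -> output (0, 'c'), add 'c' as idx 5
Step 6: w='c' (idx 5), next='b' -> output (5, 'b'), add 'cb' as idx 6
Step 7: w='c' (idx 5), end of input -> output (5, '')


Encoded: [(0, 'b'), (1, 'b'), (2, 'b'), (3, 'b'), (0, 'c'), (5, 'b'), (5, '')]


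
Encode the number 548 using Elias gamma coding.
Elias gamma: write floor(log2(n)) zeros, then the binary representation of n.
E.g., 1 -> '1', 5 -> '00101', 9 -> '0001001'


num_bits = floor(log2(548)) + 1 = 10
leading_zeros = num_bits - 1 = 9
binary(548) = 1000100100

Elias gamma(548) = '000000000' + '1000100100' = 0000000001000100100 (19 bits)


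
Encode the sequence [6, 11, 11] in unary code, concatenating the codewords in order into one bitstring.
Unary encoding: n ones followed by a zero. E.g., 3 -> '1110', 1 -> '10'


Encode each number as n ones followed by a terminating 0:
  6 -> 1111110 (7 bits)
  11 -> 111111111110 (12 bits)
  11 -> 111111111110 (12 bits)
Total length = 7 + 12 + 12 = 31 bits.

Unary([6, 11, 11]) = 1111110111111111110111111111110 (31 bits)


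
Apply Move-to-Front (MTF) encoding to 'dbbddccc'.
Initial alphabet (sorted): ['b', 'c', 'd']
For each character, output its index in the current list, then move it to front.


MTF encoding:
'd': index 2 in ['b', 'c', 'd'] -> ['d', 'b', 'c']
'b': index 1 in ['d', 'b', 'c'] -> ['b', 'd', 'c']
'b': index 0 in ['b', 'd', 'c'] -> ['b', 'd', 'c']
'd': index 1 in ['b', 'd', 'c'] -> ['d', 'b', 'c']
'd': index 0 in ['d', 'b', 'c'] -> ['d', 'b', 'c']
'c': index 2 in ['d', 'b', 'c'] -> ['c', 'd', 'b']
'c': index 0 in ['c', 'd', 'b'] -> ['c', 'd', 'b']
'c': index 0 in ['c', 'd', 'b'] -> ['c', 'd', 'b']


Output: [2, 1, 0, 1, 0, 2, 0, 0]


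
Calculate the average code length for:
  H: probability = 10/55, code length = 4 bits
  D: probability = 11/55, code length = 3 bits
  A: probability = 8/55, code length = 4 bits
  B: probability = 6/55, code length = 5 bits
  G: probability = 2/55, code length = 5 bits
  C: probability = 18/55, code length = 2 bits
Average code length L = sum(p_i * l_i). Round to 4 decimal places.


Weighted contributions p_i * l_i:
  H: (10/55) * 4 = 40/55
  D: (11/55) * 3 = 33/55
  A: (8/55) * 4 = 32/55
  B: (6/55) * 5 = 30/55
  G: (2/55) * 5 = 10/55
  C: (18/55) * 2 = 36/55
Sum = (40 + 33 + 32 + 30 + 10 + 36)/55 = 181/55

L = 181/55 = 3.2909 bits/symbol


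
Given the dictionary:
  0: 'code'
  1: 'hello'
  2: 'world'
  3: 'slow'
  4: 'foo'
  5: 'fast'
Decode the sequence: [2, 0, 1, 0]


Look up each index in the dictionary:
  2 -> 'world'
  0 -> 'code'
  1 -> 'hello'
  0 -> 'code'

Decoded: "world code hello code"


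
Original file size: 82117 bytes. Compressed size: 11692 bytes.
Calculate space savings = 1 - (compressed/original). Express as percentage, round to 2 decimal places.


ratio = compressed/original = 11692/82117 = 0.142382
savings = 1 - ratio = 1 - 0.142382 = 0.857618
as a percentage: 0.857618 * 100 = 85.76%

Space savings = 1 - 11692/82117 = 85.76%


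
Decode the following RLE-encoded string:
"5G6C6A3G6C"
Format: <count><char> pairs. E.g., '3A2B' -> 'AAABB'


Expanding each <count><char> pair:
  5G -> 'GGGGG'
  6C -> 'CCCCCC'
  6A -> 'AAAAAA'
  3G -> 'GGG'
  6C -> 'CCCCCC'

Decoded = GGGGGCCCCCCAAAAAAGGGCCCCCC


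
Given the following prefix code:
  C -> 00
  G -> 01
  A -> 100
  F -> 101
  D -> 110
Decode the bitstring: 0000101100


Decoding step by step:
Bits 00 -> C
Bits 00 -> C
Bits 101 -> F
Bits 100 -> A


Decoded message: CCFA


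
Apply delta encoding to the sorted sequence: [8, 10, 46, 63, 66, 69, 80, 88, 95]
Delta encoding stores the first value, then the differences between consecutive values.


First value: 8
Deltas:
  10 - 8 = 2
  46 - 10 = 36
  63 - 46 = 17
  66 - 63 = 3
  69 - 66 = 3
  80 - 69 = 11
  88 - 80 = 8
  95 - 88 = 7


Delta encoded: [8, 2, 36, 17, 3, 3, 11, 8, 7]


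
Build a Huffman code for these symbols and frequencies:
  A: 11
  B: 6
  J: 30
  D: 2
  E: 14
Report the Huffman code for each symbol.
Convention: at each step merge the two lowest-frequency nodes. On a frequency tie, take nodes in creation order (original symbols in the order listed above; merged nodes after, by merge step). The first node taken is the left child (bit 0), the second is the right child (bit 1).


Huffman tree construction:
Step 1: Merge D(2) + B(6) = 8
Step 2: Merge (D+B)(8) + A(11) = 19
Step 3: Merge E(14) + ((D+B)+A)(19) = 33
Step 4: Merge J(30) + (E+((D+B)+A))(33) = 63
Read each symbol's code off the tree from the root (left child = 0, right child = 1).

Codes:
  A: 111 (length 3)
  B: 1101 (length 4)
  J: 0 (length 1)
  D: 1100 (length 4)
  E: 10 (length 2)
Average code length: 123/63 = 1.9524 bits/symbol


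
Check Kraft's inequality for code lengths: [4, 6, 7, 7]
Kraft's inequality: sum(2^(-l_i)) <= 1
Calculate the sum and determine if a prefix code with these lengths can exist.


Sum = 2^(-4) + 2^(-6) + 2^(-7) + 2^(-7)
    = 0.0625 + 0.015625 + 0.0078125 + 0.0078125
    = 12/128 = 0.09375
Since 0.09375 <= 1, Kraft's inequality IS satisfied.
A prefix code with these lengths CAN exist.

Kraft sum = 0.09375. Satisfied.


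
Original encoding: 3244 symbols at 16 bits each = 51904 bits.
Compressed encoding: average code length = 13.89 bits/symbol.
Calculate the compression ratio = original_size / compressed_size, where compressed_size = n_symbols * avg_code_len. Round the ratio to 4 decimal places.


original_size = n_symbols * orig_bits = 3244 * 16 = 51904 bits
compressed_size = n_symbols * avg_code_len = 3244 * 13.89 = 45059.16 bits
ratio = original_size / compressed_size = 51904 / 45059.16 = 1.1519

Compression ratio = 1.1519


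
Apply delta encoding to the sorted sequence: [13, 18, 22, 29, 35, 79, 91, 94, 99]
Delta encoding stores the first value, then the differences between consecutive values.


First value: 13
Deltas:
  18 - 13 = 5
  22 - 18 = 4
  29 - 22 = 7
  35 - 29 = 6
  79 - 35 = 44
  91 - 79 = 12
  94 - 91 = 3
  99 - 94 = 5


Delta encoded: [13, 5, 4, 7, 6, 44, 12, 3, 5]


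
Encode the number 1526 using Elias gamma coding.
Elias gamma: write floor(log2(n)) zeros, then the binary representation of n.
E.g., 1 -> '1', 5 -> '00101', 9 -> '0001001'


num_bits = floor(log2(1526)) + 1 = 11
leading_zeros = num_bits - 1 = 10
binary(1526) = 10111110110

Elias gamma(1526) = '0000000000' + '10111110110' = 000000000010111110110 (21 bits)


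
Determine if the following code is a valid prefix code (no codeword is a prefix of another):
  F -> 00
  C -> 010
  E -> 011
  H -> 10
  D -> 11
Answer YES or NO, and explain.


Checking each pair (does one codeword prefix another?):
  F='00' vs C='010': no prefix
  F='00' vs E='011': no prefix
  F='00' vs H='10': no prefix
  F='00' vs D='11': no prefix
  C='010' vs F='00': no prefix
  C='010' vs E='011': no prefix
  C='010' vs H='10': no prefix
  C='010' vs D='11': no prefix
  E='011' vs F='00': no prefix
  E='011' vs C='010': no prefix
  E='011' vs H='10': no prefix
  E='011' vs D='11': no prefix
  H='10' vs F='00': no prefix
  H='10' vs C='010': no prefix
  H='10' vs E='011': no prefix
  H='10' vs D='11': no prefix
  D='11' vs F='00': no prefix
  D='11' vs C='010': no prefix
  D='11' vs E='011': no prefix
  D='11' vs H='10': no prefix
No violation found over all pairs.

YES -- this is a valid prefix code. No codeword is a prefix of any other codeword.


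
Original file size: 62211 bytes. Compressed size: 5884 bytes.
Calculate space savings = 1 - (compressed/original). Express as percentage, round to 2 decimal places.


ratio = compressed/original = 5884/62211 = 0.094581
savings = 1 - ratio = 1 - 0.094581 = 0.905419
as a percentage: 0.905419 * 100 = 90.54%

Space savings = 1 - 5884/62211 = 90.54%


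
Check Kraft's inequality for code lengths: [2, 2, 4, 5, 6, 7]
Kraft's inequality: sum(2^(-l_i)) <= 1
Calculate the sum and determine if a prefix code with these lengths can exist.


Sum = 2^(-2) + 2^(-2) + 2^(-4) + 2^(-5) + 2^(-6) + 2^(-7)
    = 0.25 + 0.25 + 0.0625 + 0.03125 + 0.015625 + 0.0078125
    = 79/128 = 0.6171875
Since 0.6171875 <= 1, Kraft's inequality IS satisfied.
A prefix code with these lengths CAN exist.

Kraft sum = 0.6171875. Satisfied.


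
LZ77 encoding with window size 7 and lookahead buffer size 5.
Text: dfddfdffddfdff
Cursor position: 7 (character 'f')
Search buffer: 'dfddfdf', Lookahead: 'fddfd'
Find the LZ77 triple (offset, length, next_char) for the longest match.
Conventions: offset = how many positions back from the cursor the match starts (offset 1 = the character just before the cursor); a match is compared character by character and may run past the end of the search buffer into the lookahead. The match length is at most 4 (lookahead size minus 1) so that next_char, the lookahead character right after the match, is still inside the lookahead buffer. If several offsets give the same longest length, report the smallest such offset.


Try each offset into the search buffer:
  offset=1 (pos 6, char 'f'): match length 1
  offset=2 (pos 5, char 'd'): match length 0
  offset=3 (pos 4, char 'f'): match length 2
  offset=4 (pos 3, char 'd'): match length 0
  offset=5 (pos 2, char 'd'): match length 0
  offset=6 (pos 1, char 'f'): match length 4
  offset=7 (pos 0, char 'd'): match length 0
Longest match has length 4 at offset 6.
next_char = character at position 7 + 4 = 11 -> 'd'

Best match: offset=6, length=4 (matching 'fddf' starting at position 1)
LZ77 triple: (6, 4, 'd')


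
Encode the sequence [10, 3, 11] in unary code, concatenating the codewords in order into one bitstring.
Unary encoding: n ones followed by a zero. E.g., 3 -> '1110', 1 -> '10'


Encode each number as n ones followed by a terminating 0:
  10 -> 11111111110 (11 bits)
  3 -> 1110 (4 bits)
  11 -> 111111111110 (12 bits)
Total length = 11 + 4 + 12 = 27 bits.

Unary([10, 3, 11]) = 111111111101110111111111110 (27 bits)


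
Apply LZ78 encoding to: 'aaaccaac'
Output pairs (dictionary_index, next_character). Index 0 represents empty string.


LZ78 encoding steps:
Dictionary: {0: ''}
Step 1: w='' (idx 0), next='a' -> output (0, 'a'), add 'a' as idx 1
Step 2: w='a' (idx 1), next='a' -> output (1, 'a'), add 'aa' as idx 2
Step 3: w='' (idx 0), next='c' -> output (0, 'c'), add 'c' as idx 3
Step 4: w='c' (idx 3), next='a' -> output (3, 'a'), add 'ca' as idx 4
Step 5: w='a' (idx 1), next='c' -> output (1, 'c'), add 'ac' as idx 5


Encoded: [(0, 'a'), (1, 'a'), (0, 'c'), (3, 'a'), (1, 'c')]


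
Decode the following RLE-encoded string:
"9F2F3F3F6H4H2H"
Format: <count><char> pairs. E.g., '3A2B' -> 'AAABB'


Expanding each <count><char> pair:
  9F -> 'FFFFFFFFF'
  2F -> 'FF'
  3F -> 'FFF'
  3F -> 'FFF'
  6H -> 'HHHHHH'
  4H -> 'HHHH'
  2H -> 'HH'

Decoded = FFFFFFFFFFFFFFFFFHHHHHHHHHHHH


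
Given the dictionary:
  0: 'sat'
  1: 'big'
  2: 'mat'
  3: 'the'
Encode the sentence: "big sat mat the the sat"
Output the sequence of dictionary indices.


Look up each word in the dictionary:
  'big' -> 1
  'sat' -> 0
  'mat' -> 2
  'the' -> 3
  'the' -> 3
  'sat' -> 0

Encoded: [1, 0, 2, 3, 3, 0]


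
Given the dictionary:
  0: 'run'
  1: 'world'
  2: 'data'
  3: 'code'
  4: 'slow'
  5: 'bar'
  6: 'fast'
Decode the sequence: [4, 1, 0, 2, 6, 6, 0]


Look up each index in the dictionary:
  4 -> 'slow'
  1 -> 'world'
  0 -> 'run'
  2 -> 'data'
  6 -> 'fast'
  6 -> 'fast'
  0 -> 'run'

Decoded: "slow world run data fast fast run"


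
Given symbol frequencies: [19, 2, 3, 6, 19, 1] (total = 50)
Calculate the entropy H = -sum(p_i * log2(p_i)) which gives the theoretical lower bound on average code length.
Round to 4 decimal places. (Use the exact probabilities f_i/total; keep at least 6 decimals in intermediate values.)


Per-symbol terms -p_i * log2(p_i) with p_i = f_i/50:
  p = 19/50 = 0.380000: log2(p) = -1.395929, -p*log2(p) = 0.530453
  p = 2/50 = 0.040000: log2(p) = -4.643856, -p*log2(p) = 0.185754
  p = 3/50 = 0.060000: log2(p) = -4.058894, -p*log2(p) = 0.243534
  p = 6/50 = 0.120000: log2(p) = -3.058894, -p*log2(p) = 0.367067
  p = 19/50 = 0.380000: log2(p) = -1.395929, -p*log2(p) = 0.530453
  p = 1/50 = 0.020000: log2(p) = -5.643856, -p*log2(p) = 0.112877
H = 0.530453 + 0.185754 + 0.243534 + 0.367067 + 0.530453 + 0.112877 = 1.970138

H = 1.9701 bits/symbol


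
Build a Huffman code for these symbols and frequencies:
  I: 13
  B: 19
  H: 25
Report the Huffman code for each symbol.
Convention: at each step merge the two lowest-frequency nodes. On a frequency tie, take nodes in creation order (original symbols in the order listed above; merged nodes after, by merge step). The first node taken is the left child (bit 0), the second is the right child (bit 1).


Huffman tree construction:
Step 1: Merge I(13) + B(19) = 32
Step 2: Merge H(25) + (I+B)(32) = 57
Read each symbol's code off the tree from the root (left child = 0, right child = 1).

Codes:
  I: 10 (length 2)
  B: 11 (length 2)
  H: 0 (length 1)
Average code length: 89/57 = 1.5614 bits/symbol


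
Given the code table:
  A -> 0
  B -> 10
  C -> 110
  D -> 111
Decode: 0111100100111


Decoding:
0 -> A
111 -> D
10 -> B
0 -> A
10 -> B
0 -> A
111 -> D


Result: ADBABAD


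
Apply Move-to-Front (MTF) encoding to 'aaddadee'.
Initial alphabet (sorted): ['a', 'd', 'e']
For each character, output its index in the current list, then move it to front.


MTF encoding:
'a': index 0 in ['a', 'd', 'e'] -> ['a', 'd', 'e']
'a': index 0 in ['a', 'd', 'e'] -> ['a', 'd', 'e']
'd': index 1 in ['a', 'd', 'e'] -> ['d', 'a', 'e']
'd': index 0 in ['d', 'a', 'e'] -> ['d', 'a', 'e']
'a': index 1 in ['d', 'a', 'e'] -> ['a', 'd', 'e']
'd': index 1 in ['a', 'd', 'e'] -> ['d', 'a', 'e']
'e': index 2 in ['d', 'a', 'e'] -> ['e', 'd', 'a']
'e': index 0 in ['e', 'd', 'a'] -> ['e', 'd', 'a']


Output: [0, 0, 1, 0, 1, 1, 2, 0]


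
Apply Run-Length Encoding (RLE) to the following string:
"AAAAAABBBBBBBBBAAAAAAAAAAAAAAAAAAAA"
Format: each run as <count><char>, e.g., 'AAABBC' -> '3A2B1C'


Scanning runs left to right:
  i=0: run of 'A' x 6 -> '6A'
  i=6: run of 'B' x 9 -> '9B'
  i=15: run of 'A' x 20 -> '20A'

RLE = 6A9B20A


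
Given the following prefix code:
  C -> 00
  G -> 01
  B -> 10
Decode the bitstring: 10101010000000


Decoding step by step:
Bits 10 -> B
Bits 10 -> B
Bits 10 -> B
Bits 10 -> B
Bits 00 -> C
Bits 00 -> C
Bits 00 -> C


Decoded message: BBBBCCC


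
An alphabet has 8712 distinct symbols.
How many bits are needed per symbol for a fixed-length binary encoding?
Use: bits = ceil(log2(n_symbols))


log2(8712) = 13.0888
Bracket: 2^13 = 8192 < 8712 <= 2^14 = 16384
So ceil(log2(8712)) = 14

bits = ceil(log2(8712)) = ceil(13.0888) = 14 bits


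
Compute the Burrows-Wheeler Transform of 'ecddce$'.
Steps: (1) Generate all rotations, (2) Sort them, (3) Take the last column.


Rotations (sorted):
  0: $ecddce -> last char: e
  1: cddce$e -> last char: e
  2: ce$ecdd -> last char: d
  3: dce$ecd -> last char: d
  4: ddce$ec -> last char: c
  5: e$ecddc -> last char: c
  6: ecddce$ -> last char: $


BWT = eeddcc$


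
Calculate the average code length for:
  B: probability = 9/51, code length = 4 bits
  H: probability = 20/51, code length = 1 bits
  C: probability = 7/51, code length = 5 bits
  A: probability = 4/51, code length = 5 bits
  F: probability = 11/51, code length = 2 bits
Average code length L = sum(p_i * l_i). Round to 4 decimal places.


Weighted contributions p_i * l_i:
  B: (9/51) * 4 = 36/51
  H: (20/51) * 1 = 20/51
  C: (7/51) * 5 = 35/51
  A: (4/51) * 5 = 20/51
  F: (11/51) * 2 = 22/51
Sum = (36 + 20 + 35 + 20 + 22)/51 = 133/51

L = 133/51 = 2.6078 bits/symbol


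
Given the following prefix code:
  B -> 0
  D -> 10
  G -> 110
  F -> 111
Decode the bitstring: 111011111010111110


Decoding step by step:
Bits 111 -> F
Bits 0 -> B
Bits 111 -> F
Bits 110 -> G
Bits 10 -> D
Bits 111 -> F
Bits 110 -> G


Decoded message: FBFGDFG


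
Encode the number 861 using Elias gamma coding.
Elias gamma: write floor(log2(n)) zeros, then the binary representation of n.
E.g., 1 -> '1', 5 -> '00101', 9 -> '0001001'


num_bits = floor(log2(861)) + 1 = 10
leading_zeros = num_bits - 1 = 9
binary(861) = 1101011101

Elias gamma(861) = '000000000' + '1101011101' = 0000000001101011101 (19 bits)


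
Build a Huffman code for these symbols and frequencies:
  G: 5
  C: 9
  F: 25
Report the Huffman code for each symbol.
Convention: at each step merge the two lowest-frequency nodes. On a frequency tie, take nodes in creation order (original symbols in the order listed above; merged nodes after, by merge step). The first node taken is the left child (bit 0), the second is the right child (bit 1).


Huffman tree construction:
Step 1: Merge G(5) + C(9) = 14
Step 2: Merge (G+C)(14) + F(25) = 39
Read each symbol's code off the tree from the root (left child = 0, right child = 1).

Codes:
  G: 00 (length 2)
  C: 01 (length 2)
  F: 1 (length 1)
Average code length: 53/39 = 1.3590 bits/symbol


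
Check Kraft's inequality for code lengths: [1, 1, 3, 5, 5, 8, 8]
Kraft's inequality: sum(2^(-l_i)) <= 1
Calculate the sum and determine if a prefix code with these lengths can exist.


Sum = 2^(-1) + 2^(-1) + 2^(-3) + 2^(-5) + 2^(-5) + 2^(-8) + 2^(-8)
    = 0.5 + 0.5 + 0.125 + 0.03125 + 0.03125 + 0.00390625 + 0.00390625
    = 306/256 = 1.1953125
Since 1.1953125 > 1, Kraft's inequality is NOT satisfied.
A prefix code with these lengths CANNOT exist.

Kraft sum = 1.1953125. Not satisfied.


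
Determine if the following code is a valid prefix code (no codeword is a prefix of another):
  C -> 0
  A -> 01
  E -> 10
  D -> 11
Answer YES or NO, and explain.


Checking each pair (does one codeword prefix another?):
  C='0' vs A='01': prefix -- VIOLATION

NO -- this is NOT a valid prefix code. C (0) is a prefix of A (01).


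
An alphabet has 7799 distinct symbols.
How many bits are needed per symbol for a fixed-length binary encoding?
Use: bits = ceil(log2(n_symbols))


log2(7799) = 12.9291
Bracket: 2^12 = 4096 < 7799 <= 2^13 = 8192
So ceil(log2(7799)) = 13

bits = ceil(log2(7799)) = ceil(12.9291) = 13 bits


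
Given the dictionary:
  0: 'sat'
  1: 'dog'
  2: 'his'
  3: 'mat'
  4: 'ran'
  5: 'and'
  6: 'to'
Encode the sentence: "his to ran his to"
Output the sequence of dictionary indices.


Look up each word in the dictionary:
  'his' -> 2
  'to' -> 6
  'ran' -> 4
  'his' -> 2
  'to' -> 6

Encoded: [2, 6, 4, 2, 6]


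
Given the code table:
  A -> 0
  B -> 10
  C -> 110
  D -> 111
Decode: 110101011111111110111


Decoding:
110 -> C
10 -> B
10 -> B
111 -> D
111 -> D
111 -> D
10 -> B
111 -> D


Result: CBBDDDBD


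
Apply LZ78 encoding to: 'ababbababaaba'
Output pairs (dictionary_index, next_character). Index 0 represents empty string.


LZ78 encoding steps:
Dictionary: {0: ''}
Step 1: w='' (idx 0), next='a' -> output (0, 'a'), add 'a' as idx 1
Step 2: w='' (idx 0), next='b' -> output (0, 'b'), add 'b' as idx 2
Step 3: w='a' (idx 1), next='b' -> output (1, 'b'), add 'ab' as idx 3
Step 4: w='b' (idx 2), next='a' -> output (2, 'a'), add 'ba' as idx 4
Step 5: w='ba' (idx 4), next='b' -> output (4, 'b'), add 'bab' as idx 5
Step 6: w='a' (idx 1), next='a' -> output (1, 'a'), add 'aa' as idx 6
Step 7: w='ba' (idx 4), end of input -> output (4, '')


Encoded: [(0, 'a'), (0, 'b'), (1, 'b'), (2, 'a'), (4, 'b'), (1, 'a'), (4, '')]


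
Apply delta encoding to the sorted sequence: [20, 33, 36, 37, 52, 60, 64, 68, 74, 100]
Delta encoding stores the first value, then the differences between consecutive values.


First value: 20
Deltas:
  33 - 20 = 13
  36 - 33 = 3
  37 - 36 = 1
  52 - 37 = 15
  60 - 52 = 8
  64 - 60 = 4
  68 - 64 = 4
  74 - 68 = 6
  100 - 74 = 26


Delta encoded: [20, 13, 3, 1, 15, 8, 4, 4, 6, 26]


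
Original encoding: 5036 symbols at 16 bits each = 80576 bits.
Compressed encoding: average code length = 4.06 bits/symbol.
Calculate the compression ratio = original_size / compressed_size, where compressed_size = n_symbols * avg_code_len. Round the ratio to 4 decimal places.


original_size = n_symbols * orig_bits = 5036 * 16 = 80576 bits
compressed_size = n_symbols * avg_code_len = 5036 * 4.06 = 20446.16 bits
ratio = original_size / compressed_size = 80576 / 20446.16 = 3.9409

Compression ratio = 3.9409


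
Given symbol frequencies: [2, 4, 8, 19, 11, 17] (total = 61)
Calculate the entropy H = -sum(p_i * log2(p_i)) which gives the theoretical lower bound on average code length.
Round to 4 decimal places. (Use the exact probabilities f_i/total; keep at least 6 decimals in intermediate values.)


Per-symbol terms -p_i * log2(p_i) with p_i = f_i/61:
  p = 2/61 = 0.032787: log2(p) = -4.930737, -p*log2(p) = 0.161664
  p = 4/61 = 0.065574: log2(p) = -3.930737, -p*log2(p) = 0.257753
  p = 8/61 = 0.131148: log2(p) = -2.930737, -p*log2(p) = 0.384359
  p = 19/61 = 0.311475: log2(p) = -1.682810, -p*log2(p) = 0.524154
  p = 11/61 = 0.180328: log2(p) = -2.471306, -p*log2(p) = 0.445645
  p = 17/61 = 0.278689: log2(p) = -1.843274, -p*log2(p) = 0.513699
H = 0.161664 + 0.257753 + 0.384359 + 0.524154 + 0.445645 + 0.513699 = 2.287274

H = 2.2873 bits/symbol


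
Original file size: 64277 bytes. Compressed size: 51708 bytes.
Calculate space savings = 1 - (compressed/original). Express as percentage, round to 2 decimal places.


ratio = compressed/original = 51708/64277 = 0.804456
savings = 1 - ratio = 1 - 0.804456 = 0.195544
as a percentage: 0.195544 * 100 = 19.55%

Space savings = 1 - 51708/64277 = 19.55%


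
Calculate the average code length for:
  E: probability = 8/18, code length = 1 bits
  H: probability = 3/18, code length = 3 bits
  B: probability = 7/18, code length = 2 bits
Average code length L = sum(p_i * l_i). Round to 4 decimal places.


Weighted contributions p_i * l_i:
  E: (8/18) * 1 = 8/18
  H: (3/18) * 3 = 9/18
  B: (7/18) * 2 = 14/18
Sum = (8 + 9 + 14)/18 = 31/18

L = 31/18 = 1.7222 bits/symbol
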